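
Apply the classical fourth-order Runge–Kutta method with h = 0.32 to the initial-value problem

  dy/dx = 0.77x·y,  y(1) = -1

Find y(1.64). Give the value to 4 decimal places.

-1.9164

RK4: k1 = f(x_n, y_n); k2 = f(x_n + h/2, y_n + (h/2)·k1); k3 = f(x_n + h/2, y_n + (h/2)·k2); k4 = f(x_n + h, y_n + h·k3); y_{n+1} = y_n + (h/6)·(k1 + 2k2 + 2k3 + k4).
x=1.000000, y=-1.000000:
  k1 = f(1.000000, -1.000000) = -0.770000
  k2 = f(1.160000, -1.123200) = -1.003242
  k3 = f(1.160000, -1.160519) = -1.036575
  k4 = f(1.320000, -1.331704) = -1.353544
  y ← -1.000000 + (0.32/6)·(k1 + 2k2 + 2k3 + k4) = -1.330836
x=1.320000, y=-1.330836:
  k1 = f(1.320000, -1.330836) = -1.352662
  k2 = f(1.480000, -1.547262) = -1.763260
  k3 = f(1.480000, -1.612958) = -1.838127
  k4 = f(1.640000, -1.919037) = -2.423360
  y ← -1.330836 + (0.32/6)·(k1 + 2k2 + 2k3 + k4) = -1.916372
y(1.64) ≈ -1.9164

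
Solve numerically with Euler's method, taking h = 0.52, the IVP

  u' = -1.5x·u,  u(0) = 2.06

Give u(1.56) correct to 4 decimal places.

Euler: u_{n+1} = u_n + h·f(x_n, u_n).
x=0.000000, u=2.060000: f=0.000000 → u ← 2.060000 + 0.52·0.000000 = 2.060000
x=0.520000, u=2.060000: f=-1.606800 → u ← 2.060000 + 0.52·(-1.606800) = 1.224464
x=1.040000, u=1.224464: f=-1.910164 → u ← 1.224464 + 0.52·(-1.910164) = 0.231179
u(1.56) ≈ 0.2312

0.2312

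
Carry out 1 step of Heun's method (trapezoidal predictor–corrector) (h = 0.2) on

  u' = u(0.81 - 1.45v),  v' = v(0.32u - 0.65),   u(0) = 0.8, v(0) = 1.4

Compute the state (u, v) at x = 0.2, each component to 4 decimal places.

Heun on (u,v): k1 = f(x_n, state_n); k2 = f(x_n + h, state_n + h·k1); state_{n+1} = state_n + (h/2)·(k1 + k2).
0.000000: (0.800000, 1.400000)
  k1 = (-0.976000, -0.551600)
  predictor → (0.604800, 1.289680)
  k2 = (-0.641110, -0.588692)
  → (0.638289, 1.285971)
(u(0.2), v(0.2)) ≈ (0.6383, 1.2860)

0.6383, 1.2860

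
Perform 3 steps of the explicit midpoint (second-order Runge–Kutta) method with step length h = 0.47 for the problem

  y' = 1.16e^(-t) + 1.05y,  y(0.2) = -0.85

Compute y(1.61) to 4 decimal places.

Midpoint: k1 = f(t_n, y_n); k2 = f(t_n + h/2, y_n + (h/2)·k1); y_{n+1} = y_n + h·k2.
t=0.200000, y=-0.850000:
  k1 = f(0.200000, -0.850000) = 0.057228
  k2 = f(0.435000, -0.836551) = -0.127552
  y ← -0.850000 + 0.47·(-0.127552) = -0.909949
t=0.670000, y=-0.909949:
  k1 = f(0.670000, -0.909949) = -0.361865
  k2 = f(0.905000, -0.994988) = -0.575469
  y ← -0.909949 + 0.47·(-0.575469) = -1.180420
t=1.140000, y=-1.180420:
  k1 = f(1.140000, -1.180420) = -0.868451
  k2 = f(1.375000, -1.384506) = -1.160437
  y ← -1.180420 + 0.47·(-1.160437) = -1.725825
y(1.61) ≈ -1.7258

-1.7258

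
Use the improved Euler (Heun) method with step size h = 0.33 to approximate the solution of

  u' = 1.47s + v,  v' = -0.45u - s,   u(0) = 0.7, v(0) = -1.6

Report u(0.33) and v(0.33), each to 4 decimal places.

0.2349, -1.7192

Heun on (u,v): k1 = f(s_n, state_n); k2 = f(s_n + h, state_n + h·k1); state_{n+1} = state_n + (h/2)·(k1 + k2).
0.000000: (0.700000, -1.600000)
  k1 = (-1.600000, -0.315000)
  predictor → (0.172000, -1.703950)
  k2 = (-1.218850, -0.407400)
  → (0.234890, -1.719196)
(u(0.33), v(0.33)) ≈ (0.2349, -1.7192)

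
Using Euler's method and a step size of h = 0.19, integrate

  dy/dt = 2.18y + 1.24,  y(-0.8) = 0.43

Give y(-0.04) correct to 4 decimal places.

3.4263

Euler: y_{n+1} = y_n + h·f(t_n, y_n).
t=-0.800000, y=0.430000: f=2.177400 → y ← 0.430000 + 0.19·2.177400 = 0.843706
t=-0.610000, y=0.843706: f=3.079279 → y ← 0.843706 + 0.19·3.079279 = 1.428769
t=-0.420000, y=1.428769: f=4.354716 → y ← 1.428769 + 0.19·4.354716 = 2.256165
t=-0.230000, y=2.256165: f=6.158440 → y ← 2.256165 + 0.19·6.158440 = 3.426269
y(-0.04) ≈ 3.4263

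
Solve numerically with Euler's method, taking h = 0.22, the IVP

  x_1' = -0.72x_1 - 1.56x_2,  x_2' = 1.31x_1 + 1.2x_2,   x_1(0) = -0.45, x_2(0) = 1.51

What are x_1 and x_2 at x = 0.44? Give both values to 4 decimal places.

Euler on (x_1,x_2): x_1_{n+1} = x_1_n + h·x_1', x_2_{n+1} = x_2_n + h·x_2'.
0.000000: (-0.450000, 1.510000); f=(-2.031600, 1.222500) → (-0.896952, 1.778950)
0.220000: (-0.896952, 1.778950); f=(-2.129357, 0.959733) → (-1.365410, 1.990091)
(x_1(0.44), x_2(0.44)) ≈ (-1.3654, 1.9901)

-1.3654, 1.9901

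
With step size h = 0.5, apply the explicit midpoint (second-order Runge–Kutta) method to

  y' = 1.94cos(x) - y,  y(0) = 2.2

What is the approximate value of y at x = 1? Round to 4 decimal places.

Midpoint: k1 = f(x_n, y_n); k2 = f(x_n + h/2, y_n + (h/2)·k1); y_{n+1} = y_n + h·k2.
x=0.000000, y=2.200000:
  k1 = f(0.000000, 2.200000) = -0.260000
  k2 = f(0.250000, 2.135000) = -0.255310
  y ← 2.200000 + 0.5·(-0.255310) = 2.072345
x=0.500000, y=2.072345:
  k1 = f(0.500000, 2.072345) = -0.369835
  k2 = f(0.750000, 1.979886) = -0.560410
  y ← 2.072345 + 0.5·(-0.560410) = 1.792140
y(1) ≈ 1.7921

1.7921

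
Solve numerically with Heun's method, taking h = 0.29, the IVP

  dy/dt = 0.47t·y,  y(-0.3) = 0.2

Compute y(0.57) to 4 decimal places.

0.2112

Heun: k1 = f(t_n, y_n); k2 = f(t_n + h, y_n + h·k1); y_{n+1} = y_n + (h/2)·(k1 + k2).
t=-0.300000, y=0.200000:
  k1 = f(-0.300000, 0.200000) = -0.028200
  k2 = f(-0.010000, 0.191822) = -0.000902
  y ← 0.200000 + (0.29/2)·(-0.028200 + (-0.000902)) = 0.195780
t=-0.010000, y=0.195780:
  k1 = f(-0.010000, 0.195780) = -0.000920
  k2 = f(0.280000, 0.195513) = 0.025730
  y ← 0.195780 + (0.29/2)·(-0.000920 + 0.025730) = 0.199378
t=0.280000, y=0.199378:
  k1 = f(0.280000, 0.199378) = 0.026238
  k2 = f(0.570000, 0.206987) = 0.055452
  y ← 0.199378 + (0.29/2)·(0.026238 + 0.055452) = 0.211223
y(0.57) ≈ 0.2112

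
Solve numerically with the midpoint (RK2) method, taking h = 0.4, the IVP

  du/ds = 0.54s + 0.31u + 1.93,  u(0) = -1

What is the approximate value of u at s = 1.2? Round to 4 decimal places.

1.7831

Midpoint: k1 = f(s_n, u_n); k2 = f(s_n + h/2, u_n + (h/2)·k1); u_{n+1} = u_n + h·k2.
s=0.000000, u=-1.000000:
  k1 = f(0.000000, -1.000000) = 1.620000
  k2 = f(0.200000, -0.676000) = 1.828440
  u ← -1.000000 + 0.4·1.828440 = -0.268624
s=0.400000, u=-0.268624:
  k1 = f(0.400000, -0.268624) = 2.062727
  k2 = f(0.600000, 0.143921) = 2.298616
  u ← -0.268624 + 0.4·2.298616 = 0.650822
s=0.800000, u=0.650822:
  k1 = f(0.800000, 0.650822) = 2.563755
  k2 = f(1.000000, 1.163573) = 2.830708
  u ← 0.650822 + 0.4·2.830708 = 1.783105
u(1.2) ≈ 1.7831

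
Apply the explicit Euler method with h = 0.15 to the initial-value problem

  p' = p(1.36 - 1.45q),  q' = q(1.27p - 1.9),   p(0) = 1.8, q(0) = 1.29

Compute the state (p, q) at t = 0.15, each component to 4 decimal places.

Euler on (p,q): p_{n+1} = p_n + h·p', q_{n+1} = q_n + h·q'.
0.000000: (1.800000, 1.290000); f=(-0.918900, 0.497940) → (1.662165, 1.364691)
(p(0.15), q(0.15)) ≈ (1.6622, 1.3647)

1.6622, 1.3647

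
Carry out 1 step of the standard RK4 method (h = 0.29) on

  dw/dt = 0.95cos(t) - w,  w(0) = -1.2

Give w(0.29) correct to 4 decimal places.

-0.6624

RK4: k1 = f(t_n, w_n); k2 = f(t_n + h/2, w_n + (h/2)·k1); k3 = f(t_n + h/2, w_n + (h/2)·k2); k4 = f(t_n + h, w_n + h·k3); w_{n+1} = w_n + (h/6)·(k1 + 2k2 + 2k3 + k4).
t=0.000000, w=-1.200000:
  k1 = f(0.000000, -1.200000) = 2.150000
  k2 = f(0.145000, -0.888250) = 1.828281
  k3 = f(0.145000, -0.934899) = 1.874930
  k4 = f(0.290000, -0.656270) = 1.566602
  w ← -1.200000 + (0.29/6)·(k1 + 2k2 + 2k3 + k4) = -0.662387
w(0.29) ≈ -0.6624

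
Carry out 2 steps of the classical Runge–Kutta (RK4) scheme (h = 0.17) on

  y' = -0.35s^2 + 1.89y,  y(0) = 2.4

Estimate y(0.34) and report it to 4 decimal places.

RK4: k1 = f(s_n, y_n); k2 = f(s_n + h/2, y_n + (h/2)·k1); k3 = f(s_n + h/2, y_n + (h/2)·k2); k4 = f(s_n + h, y_n + h·k3); y_{n+1} = y_n + (h/6)·(k1 + 2k2 + 2k3 + k4).
s=0.000000, y=2.400000:
  k1 = f(0.000000, 2.400000) = 4.536000
  k2 = f(0.085000, 2.785560) = 5.262180
  k3 = f(0.085000, 2.847285) = 5.378840
  k4 = f(0.170000, 3.314403) = 6.254106
  y ← 2.400000 + (0.17/6)·(k1 + 2k2 + 2k3 + k4) = 3.308711
s=0.170000, y=3.308711:
  k1 = f(0.170000, 3.308711) = 6.243348
  k2 = f(0.255000, 3.839395) = 7.233699
  k3 = f(0.255000, 3.923575) = 7.392798
  k4 = f(0.340000, 4.565487) = 8.588310
  y ← 3.308711 + (0.17/6)·(k1 + 2k2 + 2k3 + k4) = 4.557776
y(0.34) ≈ 4.5578

4.5578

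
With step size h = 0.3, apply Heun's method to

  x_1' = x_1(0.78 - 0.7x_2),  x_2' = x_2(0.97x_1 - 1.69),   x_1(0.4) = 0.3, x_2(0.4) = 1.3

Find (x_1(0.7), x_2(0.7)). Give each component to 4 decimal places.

0.3050, 0.8676

Heun on (x_1,x_2): k1 = f(t_n, state_n); k2 = f(t_n + h, state_n + h·k1); state_{n+1} = state_n + (h/2)·(k1 + k2).
0.400000: (0.300000, 1.300000)
  k1 = (-0.039000, -1.818700)
  predictor → (0.288300, 0.754390)
  k2 = (0.072631, -1.063953)
  → (0.305045, 0.867602)
(x_1(0.7), x_2(0.7)) ≈ (0.3050, 0.8676)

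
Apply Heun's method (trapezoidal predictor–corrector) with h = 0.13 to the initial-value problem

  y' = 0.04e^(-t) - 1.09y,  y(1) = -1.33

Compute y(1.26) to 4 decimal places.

Heun: k1 = f(t_n, y_n); k2 = f(t_n + h, y_n + h·k1); y_{n+1} = y_n + (h/2)·(k1 + k2).
t=1.000000, y=-1.330000:
  k1 = f(1.000000, -1.330000) = 1.464415
  k2 = f(1.130000, -1.139626) = 1.255114
  y ← -1.330000 + (0.13/2)·(1.464415 + 1.255114) = -1.153231
t=1.130000, y=-1.153231:
  k1 = f(1.130000, -1.153231) = 1.269943
  k2 = f(1.260000, -0.988138) = 1.088417
  y ← -1.153231 + (0.13/2)·(1.269943 + 1.088417) = -0.999937
y(1.26) ≈ -0.9999

-0.9999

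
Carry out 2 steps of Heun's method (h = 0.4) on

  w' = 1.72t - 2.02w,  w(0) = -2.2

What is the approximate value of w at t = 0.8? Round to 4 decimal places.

Heun: k1 = f(t_n, w_n); k2 = f(t_n + h, w_n + h·k1); w_{n+1} = w_n + (h/2)·(k1 + k2).
t=0.000000, w=-2.200000:
  k1 = f(0.000000, -2.200000) = 4.444000
  k2 = f(0.400000, -0.422400) = 1.541248
  w ← -2.200000 + (0.4/2)·(4.444000 + 1.541248) = -1.002950
t=0.400000, w=-1.002950:
  k1 = f(0.400000, -1.002950) = 2.713960
  k2 = f(0.800000, 0.082634) = 1.209080
  w ← -1.002950 + (0.4/2)·(2.713960 + 1.209080) = -0.218342
w(0.8) ≈ -0.2183

-0.2183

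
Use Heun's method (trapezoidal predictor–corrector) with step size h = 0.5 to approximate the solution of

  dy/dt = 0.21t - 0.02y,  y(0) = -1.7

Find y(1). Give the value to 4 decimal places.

-1.5619

Heun: k1 = f(t_n, y_n); k2 = f(t_n + h, y_n + h·k1); y_{n+1} = y_n + (h/2)·(k1 + k2).
t=0.000000, y=-1.700000:
  k1 = f(0.000000, -1.700000) = 0.034000
  k2 = f(0.500000, -1.683000) = 0.138660
  y ← -1.700000 + (0.5/2)·(0.034000 + 0.138660) = -1.656835
t=0.500000, y=-1.656835:
  k1 = f(0.500000, -1.656835) = 0.138137
  k2 = f(1.000000, -1.587767) = 0.241755
  y ← -1.656835 + (0.5/2)·(0.138137 + 0.241755) = -1.561862
y(1) ≈ -1.5619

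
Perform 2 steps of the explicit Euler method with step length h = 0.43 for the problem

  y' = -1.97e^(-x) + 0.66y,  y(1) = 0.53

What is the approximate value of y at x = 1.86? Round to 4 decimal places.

0.2707

Euler: y_{n+1} = y_n + h·f(x_n, y_n).
x=1.000000, y=0.530000: f=-0.374922 → y ← 0.530000 + 0.43·(-0.374922) = 0.368783
x=1.430000, y=0.368783: f=-0.228042 → y ← 0.368783 + 0.43·(-0.228042) = 0.270725
y(1.86) ≈ 0.2707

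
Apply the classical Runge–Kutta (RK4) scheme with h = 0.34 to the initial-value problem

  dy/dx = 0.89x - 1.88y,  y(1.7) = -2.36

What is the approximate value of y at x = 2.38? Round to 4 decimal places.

RK4: k1 = f(x_n, y_n); k2 = f(x_n + h/2, y_n + (h/2)·k1); k3 = f(x_n + h/2, y_n + (h/2)·k2); k4 = f(x_n + h, y_n + h·k3); y_{n+1} = y_n + (h/6)·(k1 + 2k2 + 2k3 + k4).
x=1.700000, y=-2.360000:
  k1 = f(1.700000, -2.360000) = 5.949800
  k2 = f(1.870000, -1.348534) = 4.199544
  k3 = f(1.870000, -1.646078) = 4.758926
  k4 = f(2.040000, -0.741965) = 3.210495
  y ← -2.360000 + (0.34/6)·(k1 + 2k2 + 2k3 + k4) = -0.825623
x=2.040000, y=-0.825623:
  k1 = f(2.040000, -0.825623) = 3.367772
  k2 = f(2.210000, -0.253102) = 2.442732
  k3 = f(2.210000, -0.410359) = 2.738375
  k4 = f(2.380000, 0.105424) = 1.920003
  y ← -0.825623 + (0.34/6)·(k1 + 2k2 + 2k3 + k4) = 0.061209
y(2.38) ≈ 0.0612

0.0612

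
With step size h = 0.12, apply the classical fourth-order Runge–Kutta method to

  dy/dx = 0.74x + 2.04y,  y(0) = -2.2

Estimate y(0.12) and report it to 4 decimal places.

RK4: k1 = f(x_n, y_n); k2 = f(x_n + h/2, y_n + (h/2)·k1); k3 = f(x_n + h/2, y_n + (h/2)·k2); k4 = f(x_n + h, y_n + h·k3); y_{n+1} = y_n + (h/6)·(k1 + 2k2 + 2k3 + k4).
x=0.000000, y=-2.200000:
  k1 = f(0.000000, -2.200000) = -4.488000
  k2 = f(0.060000, -2.469280) = -4.992931
  k3 = f(0.060000, -2.499576) = -5.054735
  k4 = f(0.120000, -2.806568) = -5.636599
  y ← -2.200000 + (0.12/6)·(k1 + 2k2 + 2k3 + k4) = -2.804399
y(0.12) ≈ -2.8044

-2.8044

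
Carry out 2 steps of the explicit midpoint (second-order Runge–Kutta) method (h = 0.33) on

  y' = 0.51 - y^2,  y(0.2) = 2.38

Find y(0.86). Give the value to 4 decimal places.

1.3522

Midpoint: k1 = f(x_n, y_n); k2 = f(x_n + h/2, y_n + (h/2)·k1); y_{n+1} = y_n + h·k2.
x=0.200000, y=2.380000:
  k1 = f(0.200000, 2.380000) = -5.154400
  k2 = f(0.365000, 1.529524) = -1.829444
  y ← 2.380000 + 0.33·(-1.829444) = 1.776284
x=0.530000, y=1.776284:
  k1 = f(0.530000, 1.776284) = -2.645183
  k2 = f(0.695000, 1.339828) = -1.285140
  y ← 1.776284 + 0.33·(-1.285140) = 1.352187
y(0.86) ≈ 1.3522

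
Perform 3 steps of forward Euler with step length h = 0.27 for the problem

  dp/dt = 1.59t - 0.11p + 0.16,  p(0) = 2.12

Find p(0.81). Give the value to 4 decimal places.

Euler: p_{n+1} = p_n + h·f(t_n, p_n).
t=0.000000, p=2.120000: f=-0.073200 → p ← 2.120000 + 0.27·(-0.073200) = 2.100236
t=0.270000, p=2.100236: f=0.358274 → p ← 2.100236 + 0.27·0.358274 = 2.196970
t=0.540000, p=2.196970: f=0.776933 → p ← 2.196970 + 0.27·0.776933 = 2.406742
p(0.81) ≈ 2.4067

2.4067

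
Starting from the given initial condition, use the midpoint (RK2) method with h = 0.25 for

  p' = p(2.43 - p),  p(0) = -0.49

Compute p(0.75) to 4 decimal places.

Midpoint: k1 = f(s_n, p_n); k2 = f(s_n + h/2, p_n + (h/2)·k1); p_{n+1} = p_n + h·k2.
s=0.000000, p=-0.490000:
  k1 = f(0.000000, -0.490000) = -1.430800
  k2 = f(0.125000, -0.668850) = -2.072666
  p ← -0.490000 + 0.25·(-2.072666) = -1.008166
s=0.250000, p=-1.008166:
  k1 = f(0.250000, -1.008166) = -3.466244
  k2 = f(0.375000, -1.441447) = -5.580485
  p ← -1.008166 + 0.25·(-5.580485) = -2.403288
s=0.500000, p=-2.403288:
  k1 = f(0.500000, -2.403288) = -11.615782
  k2 = f(0.625000, -3.855261) = -24.231317
  p ← -2.403288 + 0.25·(-24.231317) = -8.461117
p(0.75) ≈ -8.4611

-8.4611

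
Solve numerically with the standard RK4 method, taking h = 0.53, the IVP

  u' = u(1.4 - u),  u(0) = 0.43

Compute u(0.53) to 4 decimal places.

RK4: k1 = f(t_n, u_n); k2 = f(t_n + h/2, u_n + (h/2)·k1); k3 = f(t_n + h/2, u_n + (h/2)·k2); k4 = f(t_n + h, u_n + h·k3); u_{n+1} = u_n + (h/6)·(k1 + 2k2 + 2k3 + k4).
t=0.000000, u=0.430000:
  k1 = f(0.000000, 0.430000) = 0.417100
  k2 = f(0.265000, 0.540531) = 0.464570
  k3 = f(0.265000, 0.553111) = 0.468424
  k4 = f(0.530000, 0.678265) = 0.489528
  u ← 0.430000 + (0.53/6)·(k1 + 2k2 + 2k3 + k4) = 0.674914
u(0.53) ≈ 0.6749

0.6749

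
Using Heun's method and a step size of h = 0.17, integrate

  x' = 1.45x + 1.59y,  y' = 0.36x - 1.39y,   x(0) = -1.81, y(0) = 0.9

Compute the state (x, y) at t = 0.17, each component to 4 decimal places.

Heun on (x,y): k1 = f(t_n, state_n); k2 = f(t_n + h, state_n + h·k1); state_{n+1} = state_n + (h/2)·(k1 + k2).
0.000000: (-1.810000, 0.900000)
  k1 = (-1.193500, -1.902600)
  predictor → (-2.012895, 0.576558)
  k2 = (-2.001971, -1.526058)
  → (-2.081615, 0.608564)
(x(0.17), y(0.17)) ≈ (-2.0816, 0.6086)

-2.0816, 0.6086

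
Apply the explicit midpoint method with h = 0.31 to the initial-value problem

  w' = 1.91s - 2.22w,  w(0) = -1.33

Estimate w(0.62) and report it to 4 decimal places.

-0.1378

Midpoint: k1 = f(s_n, w_n); k2 = f(s_n + h/2, w_n + (h/2)·k1); w_{n+1} = w_n + h·k2.
s=0.000000, w=-1.330000:
  k1 = f(0.000000, -1.330000) = 2.952600
  k2 = f(0.155000, -0.872347) = 2.232660
  w ← -1.330000 + 0.31·2.232660 = -0.637875
s=0.310000, w=-0.637875:
  k1 = f(0.310000, -0.637875) = 2.008183
  k2 = f(0.465000, -0.326607) = 1.613217
  w ← -0.637875 + 0.31·1.613217 = -0.137778
w(0.62) ≈ -0.1378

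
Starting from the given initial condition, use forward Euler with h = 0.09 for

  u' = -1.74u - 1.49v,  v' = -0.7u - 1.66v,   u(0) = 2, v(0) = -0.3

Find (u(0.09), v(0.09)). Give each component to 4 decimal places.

Euler on (u,v): u_{n+1} = u_n + h·u', v_{n+1} = v_n + h·v'.
0.000000: (2.000000, -0.300000); f=(-3.033000, -0.902000) → (1.727030, -0.381180)
(u(0.09), v(0.09)) ≈ (1.7270, -0.3812)

1.7270, -0.3812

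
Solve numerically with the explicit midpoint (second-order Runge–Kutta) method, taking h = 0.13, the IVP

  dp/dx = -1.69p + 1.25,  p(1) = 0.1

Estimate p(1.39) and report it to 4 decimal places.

0.4067

Midpoint: k1 = f(x_n, p_n); k2 = f(x_n + h/2, p_n + (h/2)·k1); p_{n+1} = p_n + h·k2.
x=1.000000, p=0.100000:
  k1 = f(1.000000, 0.100000) = 1.081000
  k2 = f(1.065000, 0.170265) = 0.962252
  p ← 0.100000 + 0.13·0.962252 = 0.225093
x=1.130000, p=0.225093:
  k1 = f(1.130000, 0.225093) = 0.869593
  k2 = f(1.195000, 0.281616) = 0.774068
  p ← 0.225093 + 0.13·0.774068 = 0.325722
x=1.260000, p=0.325722:
  k1 = f(1.260000, 0.325722) = 0.699530
  k2 = f(1.325000, 0.371191) = 0.622687
  p ← 0.325722 + 0.13·0.622687 = 0.406671
p(1.39) ≈ 0.4067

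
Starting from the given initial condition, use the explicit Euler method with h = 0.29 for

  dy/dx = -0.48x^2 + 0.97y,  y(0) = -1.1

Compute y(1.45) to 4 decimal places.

-4.2226

Euler: y_{n+1} = y_n + h·f(x_n, y_n).
x=0.000000, y=-1.100000: f=-1.067000 → y ← -1.100000 + 0.29·(-1.067000) = -1.409430
x=0.290000, y=-1.409430: f=-1.407515 → y ← -1.409430 + 0.29·(-1.407515) = -1.817609
x=0.580000, y=-1.817609: f=-1.924553 → y ← -1.817609 + 0.29·(-1.924553) = -2.375730
x=0.870000, y=-2.375730: f=-2.667770 → y ← -2.375730 + 0.29·(-2.667770) = -3.149383
x=1.160000, y=-3.149383: f=-3.700790 → y ← -3.149383 + 0.29·(-3.700790) = -4.222612
y(1.45) ≈ -4.2226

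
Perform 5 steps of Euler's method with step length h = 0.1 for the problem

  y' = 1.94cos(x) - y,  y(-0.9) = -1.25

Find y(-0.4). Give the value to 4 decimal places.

Euler: y_{n+1} = y_n + h·f(x_n, y_n).
x=-0.900000, y=-1.250000: f=2.455923 → y ← -1.250000 + 0.1·2.455923 = -1.004408
x=-0.800000, y=-1.004408: f=2.356019 → y ← -1.004408 + 0.1·2.356019 = -0.768806
x=-0.700000, y=-0.768806: f=2.252600 → y ← -0.768806 + 0.1·2.252600 = -0.543546
x=-0.600000, y=-0.543546: f=2.144697 → y ← -0.543546 + 0.1·2.144697 = -0.329076
x=-0.500000, y=-0.329076: f=2.031586 → y ← -0.329076 + 0.1·2.031586 = -0.125918
y(-0.4) ≈ -0.1259

-0.1259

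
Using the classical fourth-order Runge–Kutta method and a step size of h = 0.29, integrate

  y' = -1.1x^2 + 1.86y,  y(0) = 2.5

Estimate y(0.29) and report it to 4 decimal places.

4.2761

RK4: k1 = f(x_n, y_n); k2 = f(x_n + h/2, y_n + (h/2)·k1); k3 = f(x_n + h/2, y_n + (h/2)·k2); k4 = f(x_n + h, y_n + h·k3); y_{n+1} = y_n + (h/6)·(k1 + 2k2 + 2k3 + k4).
x=0.000000, y=2.500000:
  k1 = f(0.000000, 2.500000) = 4.650000
  k2 = f(0.145000, 3.174250) = 5.880977
  k3 = f(0.145000, 3.352742) = 6.212972
  k4 = f(0.290000, 4.301762) = 7.908767
  y ← 2.500000 + (0.29/6)·(k1 + 2k2 + 2k3 + k4) = 4.276089
y(0.29) ≈ 4.2761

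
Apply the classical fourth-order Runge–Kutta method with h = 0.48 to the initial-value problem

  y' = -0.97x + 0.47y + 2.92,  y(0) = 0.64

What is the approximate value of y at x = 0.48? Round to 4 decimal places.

2.2536

RK4: k1 = f(x_n, y_n); k2 = f(x_n + h/2, y_n + (h/2)·k1); k3 = f(x_n + h/2, y_n + (h/2)·k2); k4 = f(x_n + h, y_n + h·k3); y_{n+1} = y_n + (h/6)·(k1 + 2k2 + 2k3 + k4).
x=0.000000, y=0.640000:
  k1 = f(0.000000, 0.640000) = 3.220800
  k2 = f(0.240000, 1.412992) = 3.351306
  k3 = f(0.240000, 1.444313) = 3.366027
  k4 = f(0.480000, 2.255693) = 3.514576
  y ← 0.640000 + (0.48/6)·(k1 + 2k2 + 2k3 + k4) = 2.253603
y(0.48) ≈ 2.2536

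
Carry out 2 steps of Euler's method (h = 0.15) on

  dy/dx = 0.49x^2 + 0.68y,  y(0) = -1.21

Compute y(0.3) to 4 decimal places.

-1.4678

Euler: y_{n+1} = y_n + h·f(x_n, y_n).
x=0.000000, y=-1.210000: f=-0.822800 → y ← -1.210000 + 0.15·(-0.822800) = -1.333420
x=0.150000, y=-1.333420: f=-0.895701 → y ← -1.333420 + 0.15·(-0.895701) = -1.467775
y(0.3) ≈ -1.4678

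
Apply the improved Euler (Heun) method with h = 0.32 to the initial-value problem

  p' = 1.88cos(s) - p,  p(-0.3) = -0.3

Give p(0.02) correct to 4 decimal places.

Heun: k1 = f(s_n, p_n); k2 = f(s_n + h, p_n + h·k1); p_{n+1} = p_n + (h/2)·(k1 + k2).
s=-0.300000, p=-0.300000:
  k1 = f(-0.300000, -0.300000) = 2.096033
  k2 = f(0.020000, 0.370730) = 1.508894
  p ← -0.300000 + (0.32/2)·(2.096033 + 1.508894) = 0.276788
p(0.02) ≈ 0.2768

0.2768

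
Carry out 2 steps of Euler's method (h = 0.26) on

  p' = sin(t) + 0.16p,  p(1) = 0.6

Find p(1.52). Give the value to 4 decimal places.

1.1264

Euler: p_{n+1} = p_n + h·f(t_n, p_n).
t=1.000000, p=0.600000: f=0.937471 → p ← 0.600000 + 0.26·0.937471 = 0.843742
t=1.260000, p=0.843742: f=1.087089 → p ← 0.843742 + 0.26·1.087089 = 1.126386
p(1.52) ≈ 1.1264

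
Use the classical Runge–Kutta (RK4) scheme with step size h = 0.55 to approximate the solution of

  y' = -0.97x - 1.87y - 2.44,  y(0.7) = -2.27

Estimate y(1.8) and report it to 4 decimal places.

RK4: k1 = f(x_n, y_n); k2 = f(x_n + h/2, y_n + (h/2)·k1); k3 = f(x_n + h/2, y_n + (h/2)·k2); k4 = f(x_n + h, y_n + h·k3); y_{n+1} = y_n + (h/6)·(k1 + 2k2 + 2k3 + k4).
x=0.700000, y=-2.270000:
  k1 = f(0.700000, -2.270000) = 1.125900
  k2 = f(0.975000, -1.960377) = 0.280156
  k3 = f(0.975000, -2.192957) = 0.715080
  k4 = f(1.250000, -1.876706) = -0.143060
  y ← -2.270000 + (0.55/6)·(k1 + 2k2 + 2k3 + k4) = -1.997446
x=1.250000, y=-1.997446:
  k1 = f(1.250000, -1.997446) = 0.082725
  k2 = f(1.525000, -1.974697) = -0.226566
  k3 = f(1.525000, -2.059752) = -0.067513
  k4 = f(1.800000, -2.034579) = -0.381338
  y ← -1.997446 + (0.55/6)·(k1 + 2k2 + 2k3 + k4) = -2.078734
y(1.8) ≈ -2.0787

-2.0787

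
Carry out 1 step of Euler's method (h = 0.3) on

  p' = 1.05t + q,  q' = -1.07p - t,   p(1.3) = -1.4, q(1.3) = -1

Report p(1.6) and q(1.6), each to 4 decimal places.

-1.2905, -0.9406

Euler on (p,q): p_{n+1} = p_n + h·p', q_{n+1} = q_n + h·q'.
1.300000: (-1.400000, -1.000000); f=(0.365000, 0.198000) → (-1.290500, -0.940600)
(p(1.6), q(1.6)) ≈ (-1.2905, -0.9406)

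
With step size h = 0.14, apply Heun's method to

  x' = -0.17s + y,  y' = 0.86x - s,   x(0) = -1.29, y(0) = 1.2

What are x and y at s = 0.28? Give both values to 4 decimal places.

Heun on (x,y): k1 = f(s_n, state_n); k2 = f(s_n + h, state_n + h·k1); state_{n+1} = state_n + (h/2)·(k1 + k2).
0.000000: (-1.290000, 1.200000)
  k1 = (1.200000, -1.109400)
  predictor → (-1.122000, 1.044684)
  k2 = (1.020884, -1.104920)
  → (-1.134538, 1.044998)
0.140000: (-1.134538, 1.044998)
  k1 = (1.021198, -1.115703)
  predictor → (-0.991570, 0.888799)
  k2 = (0.841199, -1.132751)
  → (-1.004170, 0.887606)
(x(0.28), y(0.28)) ≈ (-1.0042, 0.8876)

-1.0042, 0.8876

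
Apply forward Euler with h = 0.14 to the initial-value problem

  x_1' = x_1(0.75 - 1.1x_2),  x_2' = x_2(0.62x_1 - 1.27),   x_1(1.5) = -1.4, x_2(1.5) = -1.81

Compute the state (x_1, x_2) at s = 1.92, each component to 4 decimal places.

Euler on (x_1,x_2): x_1_{n+1} = x_1_n + h·x_1', x_2_{n+1} = x_2_n + h·x_2'.
1.500000: (-1.400000, -1.810000); f=(-3.837400, 3.869780) → (-1.937236, -1.268231)
1.640000: (-1.937236, -1.268231); f=(-4.155476, 3.133908) → (-2.519003, -0.829484)
1.780000: (-2.519003, -0.829484); f=(-4.187671, 2.348917) → (-3.105276, -0.500635)
(x_1(1.92), x_2(1.92)) ≈ (-3.1053, -0.5006)

-3.1053, -0.5006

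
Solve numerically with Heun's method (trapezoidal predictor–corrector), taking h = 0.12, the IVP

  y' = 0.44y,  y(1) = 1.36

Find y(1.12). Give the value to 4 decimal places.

Heun: k1 = f(s_n, y_n); k2 = f(s_n + h, y_n + h·k1); y_{n+1} = y_n + (h/2)·(k1 + k2).
s=1.000000, y=1.360000:
  k1 = f(1.000000, 1.360000) = 0.598400
  k2 = f(1.120000, 1.431808) = 0.629996
  y ← 1.360000 + (0.12/2)·(0.598400 + 0.629996) = 1.433704
y(1.12) ≈ 1.4337

1.4337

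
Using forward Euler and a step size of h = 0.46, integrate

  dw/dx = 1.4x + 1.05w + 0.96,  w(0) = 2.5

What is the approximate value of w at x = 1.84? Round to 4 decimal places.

18.0191

Euler: w_{n+1} = w_n + h·f(x_n, w_n).
x=0.000000, w=2.500000: f=3.585000 → w ← 2.500000 + 0.46·3.585000 = 4.149100
x=0.460000, w=4.149100: f=5.960555 → w ← 4.149100 + 0.46·5.960555 = 6.890955
x=0.920000, w=6.890955: f=9.483503 → w ← 6.890955 + 0.46·9.483503 = 11.253367
x=1.380000, w=11.253367: f=14.708035 → w ← 11.253367 + 0.46·14.708035 = 18.019063
w(1.84) ≈ 18.0191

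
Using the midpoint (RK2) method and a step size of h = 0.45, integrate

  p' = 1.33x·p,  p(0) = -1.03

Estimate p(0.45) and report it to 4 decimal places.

-1.1687

Midpoint: k1 = f(x_n, p_n); k2 = f(x_n + h/2, p_n + (h/2)·k1); p_{n+1} = p_n + h·k2.
x=0.000000, p=-1.030000:
  k1 = f(0.000000, -1.030000) = 0.000000
  k2 = f(0.225000, -1.030000) = -0.308228
  p ← -1.030000 + 0.45·(-0.308228) = -1.168702
p(0.45) ≈ -1.1687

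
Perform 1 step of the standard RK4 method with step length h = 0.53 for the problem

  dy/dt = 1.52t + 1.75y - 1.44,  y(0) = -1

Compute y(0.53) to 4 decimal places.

RK4: k1 = f(t_n, y_n); k2 = f(t_n + h/2, y_n + (h/2)·k1); k3 = f(t_n + h/2, y_n + (h/2)·k2); k4 = f(t_n + h, y_n + h·k3); y_{n+1} = y_n + (h/6)·(k1 + 2k2 + 2k3 + k4).
t=0.000000, y=-1.000000:
  k1 = f(0.000000, -1.000000) = -3.190000
  k2 = f(0.265000, -1.845350) = -4.266563
  k3 = f(0.265000, -2.130639) = -4.765818
  k4 = f(0.530000, -3.525884) = -6.804697
  y ← -1.000000 + (0.53/6)·(k1 + 2k2 + 2k3 + k4) = -3.478585
y(0.53) ≈ -3.4786

-3.4786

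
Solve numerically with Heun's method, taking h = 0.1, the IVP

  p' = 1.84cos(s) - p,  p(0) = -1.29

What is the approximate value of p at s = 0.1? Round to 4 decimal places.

-0.9931

Heun: k1 = f(s_n, p_n); k2 = f(s_n + h, p_n + h·k1); p_{n+1} = p_n + (h/2)·(k1 + k2).
s=0.000000, p=-1.290000:
  k1 = f(0.000000, -1.290000) = 3.130000
  k2 = f(0.100000, -0.977000) = 2.807808
  p ← -1.290000 + (0.1/2)·(3.130000 + 2.807808) = -0.993110
p(0.1) ≈ -0.9931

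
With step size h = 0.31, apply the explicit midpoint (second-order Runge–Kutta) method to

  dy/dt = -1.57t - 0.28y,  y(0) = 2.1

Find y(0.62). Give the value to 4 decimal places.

1.4768

Midpoint: k1 = f(t_n, y_n); k2 = f(t_n + h/2, y_n + (h/2)·k1); y_{n+1} = y_n + h·k2.
t=0.000000, y=2.100000:
  k1 = f(0.000000, 2.100000) = -0.588000
  k2 = f(0.155000, 2.008860) = -0.805831
  y ← 2.100000 + 0.31·(-0.805831) = 1.850192
t=0.310000, y=1.850192:
  k1 = f(0.310000, 1.850192) = -1.004754
  k2 = f(0.465000, 1.694456) = -1.204498
  y ← 1.850192 + 0.31·(-1.204498) = 1.476798
y(0.62) ≈ 1.4768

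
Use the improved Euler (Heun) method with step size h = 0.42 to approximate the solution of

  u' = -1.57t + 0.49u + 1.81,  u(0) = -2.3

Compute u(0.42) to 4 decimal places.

-2.1221

Heun: k1 = f(t_n, u_n); k2 = f(t_n + h, u_n + h·k1); u_{n+1} = u_n + (h/2)·(k1 + k2).
t=0.000000, u=-2.300000:
  k1 = f(0.000000, -2.300000) = 0.683000
  k2 = f(0.420000, -2.013140) = 0.164161
  u ← -2.300000 + (0.42/2)·(0.683000 + 0.164161) = -2.122096
u(0.42) ≈ -2.1221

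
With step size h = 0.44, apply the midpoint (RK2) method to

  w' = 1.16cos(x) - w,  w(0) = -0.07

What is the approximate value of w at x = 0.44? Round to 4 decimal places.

0.3398

Midpoint: k1 = f(x_n, w_n); k2 = f(x_n + h/2, w_n + (h/2)·k1); w_{n+1} = w_n + h·k2.
x=0.000000, w=-0.070000:
  k1 = f(0.000000, -0.070000) = 1.230000
  k2 = f(0.220000, 0.200600) = 0.931441
  w ← -0.070000 + 0.44·0.931441 = 0.339834
w(0.44) ≈ 0.3398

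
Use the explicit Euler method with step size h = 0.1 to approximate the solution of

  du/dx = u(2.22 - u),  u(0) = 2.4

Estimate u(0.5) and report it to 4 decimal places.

2.2677

Euler: u_{n+1} = u_n + h·f(x_n, u_n).
x=0.000000, u=2.400000: f=-0.432000 → u ← 2.400000 + 0.1·(-0.432000) = 2.356800
x=0.100000, u=2.356800: f=-0.322410 → u ← 2.356800 + 0.1·(-0.322410) = 2.324559
x=0.200000, u=2.324559: f=-0.243054 → u ← 2.324559 + 0.1·(-0.243054) = 2.300254
x=0.300000, u=2.300254: f=-0.184604 → u ← 2.300254 + 0.1·(-0.184604) = 2.281793
x=0.400000, u=2.281793: f=-0.140999 → u ← 2.281793 + 0.1·(-0.140999) = 2.267693
u(0.5) ≈ 2.2677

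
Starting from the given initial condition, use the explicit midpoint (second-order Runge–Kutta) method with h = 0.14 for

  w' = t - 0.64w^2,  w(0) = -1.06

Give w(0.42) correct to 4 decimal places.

Midpoint: k1 = f(t_n, w_n); k2 = f(t_n + h/2, w_n + (h/2)·k1); w_{n+1} = w_n + h·k2.
t=0.000000, w=-1.060000:
  k1 = f(0.000000, -1.060000) = -0.719104
  k2 = f(0.070000, -1.110337) = -0.719023
  w ← -1.060000 + 0.14·(-0.719023) = -1.160663
t=0.140000, w=-1.160663:
  k1 = f(0.140000, -1.160663) = -0.722169
  k2 = f(0.210000, -1.211215) = -0.728907
  w ← -1.160663 + 0.14·(-0.728907) = -1.262710
t=0.280000, w=-1.262710:
  k1 = f(0.280000, -1.262710) = -0.740440
  k2 = f(0.350000, -1.314541) = -0.755932
  w ← -1.262710 + 0.14·(-0.755932) = -1.368541
w(0.42) ≈ -1.3685

-1.3685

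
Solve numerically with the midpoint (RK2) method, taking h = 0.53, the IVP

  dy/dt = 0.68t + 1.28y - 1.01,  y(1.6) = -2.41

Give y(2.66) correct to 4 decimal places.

-8.0836

Midpoint: k1 = f(t_n, y_n); k2 = f(t_n + h/2, y_n + (h/2)·k1); y_{n+1} = y_n + h·k2.
t=1.600000, y=-2.410000:
  k1 = f(1.600000, -2.410000) = -3.006800
  k2 = f(1.865000, -3.206802) = -3.846507
  y ← -2.410000 + 0.53·(-3.846507) = -4.448648
t=2.130000, y=-4.448648:
  k1 = f(2.130000, -4.448648) = -5.255870
  k2 = f(2.395000, -5.841454) = -6.858461
  y ← -4.448648 + 0.53·(-6.858461) = -8.083633
y(2.66) ≈ -8.0836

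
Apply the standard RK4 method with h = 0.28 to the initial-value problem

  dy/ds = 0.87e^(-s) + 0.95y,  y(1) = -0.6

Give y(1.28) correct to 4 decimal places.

RK4: k1 = f(s_n, y_n); k2 = f(s_n + h/2, y_n + (h/2)·k1); k3 = f(s_n + h/2, y_n + (h/2)·k2); k4 = f(s_n + h, y_n + h·k3); y_{n+1} = y_n + (h/6)·(k1 + 2k2 + 2k3 + k4).
s=1.000000, y=-0.600000:
  k1 = f(1.000000, -0.600000) = -0.249945
  k2 = f(1.140000, -0.634992) = -0.325000
  k3 = f(1.140000, -0.645500) = -0.334982
  k4 = f(1.280000, -0.693795) = -0.417213
  y ← -0.600000 + (0.28/6)·(k1 + 2k2 + 2k3 + k4) = -0.692732
y(1.28) ≈ -0.6927

-0.6927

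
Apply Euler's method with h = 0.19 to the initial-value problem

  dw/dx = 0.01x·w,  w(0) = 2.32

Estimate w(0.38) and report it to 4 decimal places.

2.3208

Euler: w_{n+1} = w_n + h·f(x_n, w_n).
x=0.000000, w=2.320000: f=0.000000 → w ← 2.320000 + 0.19·0.000000 = 2.320000
x=0.190000, w=2.320000: f=0.004408 → w ← 2.320000 + 0.19·0.004408 = 2.320838
w(0.38) ≈ 2.3208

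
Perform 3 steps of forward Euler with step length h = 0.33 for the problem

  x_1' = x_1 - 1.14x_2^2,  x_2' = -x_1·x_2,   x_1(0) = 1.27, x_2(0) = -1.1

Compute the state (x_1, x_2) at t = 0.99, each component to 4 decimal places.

Euler on (x_1,x_2): x_1_{n+1} = x_1_n + h·x_1', x_2_{n+1} = x_2_n + h·x_2'.
0.000000: (1.270000, -1.100000); f=(-0.109400, 1.397000) → (1.233898, -0.638990)
0.330000: (1.233898, -0.638990); f=(0.768427, 0.788448) → (1.487479, -0.378802)
0.660000: (1.487479, -0.378802); f=(1.323899, 0.563460) → (1.924365, -0.192860)
(x_1(0.99), x_2(0.99)) ≈ (1.9244, -0.1929)

1.9244, -0.1929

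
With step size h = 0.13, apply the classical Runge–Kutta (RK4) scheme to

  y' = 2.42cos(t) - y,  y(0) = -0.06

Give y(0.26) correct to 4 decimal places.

0.5012

RK4: k1 = f(t_n, y_n); k2 = f(t_n + h/2, y_n + (h/2)·k1); k3 = f(t_n + h/2, y_n + (h/2)·k2); k4 = f(t_n + h, y_n + h·k3); y_{n+1} = y_n + (h/6)·(k1 + 2k2 + 2k3 + k4).
t=0.000000, y=-0.060000:
  k1 = f(0.000000, -0.060000) = 2.480000
  k2 = f(0.065000, 0.101200) = 2.313690
  k3 = f(0.065000, 0.090390) = 2.324500
  k4 = f(0.130000, 0.242185) = 2.157395
  y ← -0.060000 + (0.13/6)·(k1 + 2k2 + 2k3 + k4) = 0.241465
t=0.130000, y=0.241465:
  k1 = f(0.130000, 0.241465) = 2.158115
  k2 = f(0.195000, 0.381743) = 1.992393
  k3 = f(0.195000, 0.370971) = 2.003165
  k4 = f(0.260000, 0.501877) = 1.836787
  y ← 0.241465 + (0.13/6)·(k1 + 2k2 + 2k3 + k4) = 0.501162
y(0.26) ≈ 0.5012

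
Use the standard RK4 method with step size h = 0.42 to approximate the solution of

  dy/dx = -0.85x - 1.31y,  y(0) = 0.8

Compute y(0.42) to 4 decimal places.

0.3987

RK4: k1 = f(x_n, y_n); k2 = f(x_n + h/2, y_n + (h/2)·k1); k3 = f(x_n + h/2, y_n + (h/2)·k2); k4 = f(x_n + h, y_n + h·k3); y_{n+1} = y_n + (h/6)·(k1 + 2k2 + 2k3 + k4).
x=0.000000, y=0.800000:
  k1 = f(0.000000, 0.800000) = -1.048000
  k2 = f(0.210000, 0.579920) = -0.938195
  k3 = f(0.210000, 0.602979) = -0.968403
  k4 = f(0.420000, 0.393271) = -0.872185
  y ← 0.800000 + (0.42/6)·(k1 + 2k2 + 2k3 + k4) = 0.398663
y(0.42) ≈ 0.3987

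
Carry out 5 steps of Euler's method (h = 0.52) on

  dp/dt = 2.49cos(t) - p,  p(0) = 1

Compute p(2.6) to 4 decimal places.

Euler: p_{n+1} = p_n + h·f(t_n, p_n).
t=0.000000, p=1.000000: f=1.490000 → p ← 1.000000 + 0.52·1.490000 = 1.774800
t=0.520000, p=1.774800: f=0.386070 → p ← 1.774800 + 0.52·0.386070 = 1.975556
t=1.040000, p=1.975556: f=-0.715068 → p ← 1.975556 + 0.52·(-0.715068) = 1.603721
t=1.560000, p=1.603721: f=-1.576839 → p ← 1.603721 + 0.52·(-1.576839) = 0.783765
t=2.080000, p=0.783765: f=-1.997595 → p ← 0.783765 + 0.52·(-1.997595) = -0.254985
p(2.6) ≈ -0.2550

-0.2550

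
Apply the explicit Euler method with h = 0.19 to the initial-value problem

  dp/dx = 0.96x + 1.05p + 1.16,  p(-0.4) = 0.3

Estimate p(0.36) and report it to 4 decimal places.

Euler: p_{n+1} = p_n + h·f(x_n, p_n).
x=-0.400000, p=0.300000: f=1.091000 → p ← 0.300000 + 0.19·1.091000 = 0.507290
x=-0.210000, p=0.507290: f=1.491054 → p ← 0.507290 + 0.19·1.491054 = 0.790590
x=-0.020000, p=0.790590: f=1.970920 → p ← 0.790590 + 0.19·1.970920 = 1.165065
x=0.170000, p=1.165065: f=2.546518 → p ← 1.165065 + 0.19·2.546518 = 1.648904
p(0.36) ≈ 1.6489

1.6489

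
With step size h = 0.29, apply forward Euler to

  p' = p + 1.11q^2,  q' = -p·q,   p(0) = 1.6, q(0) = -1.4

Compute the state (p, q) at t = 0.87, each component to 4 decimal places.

4.7271, 0.0100

Euler on (p,q): p_{n+1} = p_n + h·p', q_{n+1} = q_n + h·q'.
0.000000: (1.600000, -1.400000); f=(3.775600, 2.240000) → (2.694924, -0.750400)
0.290000: (2.694924, -0.750400); f=(3.319965, 2.022271) → (3.657714, -0.163941)
0.580000: (3.657714, -0.163941); f=(3.687547, 0.599651) → (4.727103, 0.009957)
(p(0.87), q(0.87)) ≈ (4.7271, 0.0100)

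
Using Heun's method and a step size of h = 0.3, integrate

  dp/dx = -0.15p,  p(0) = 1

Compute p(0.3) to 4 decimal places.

Heun: k1 = f(x_n, p_n); k2 = f(x_n + h, p_n + h·k1); p_{n+1} = p_n + (h/2)·(k1 + k2).
x=0.000000, p=1.000000:
  k1 = f(0.000000, 1.000000) = -0.150000
  k2 = f(0.300000, 0.955000) = -0.143250
  p ← 1.000000 + (0.3/2)·(-0.150000 + (-0.143250)) = 0.956013
p(0.3) ≈ 0.9560

0.9560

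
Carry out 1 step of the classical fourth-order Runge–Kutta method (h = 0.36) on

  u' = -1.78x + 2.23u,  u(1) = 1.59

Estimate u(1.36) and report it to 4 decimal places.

RK4: k1 = f(x_n, u_n); k2 = f(x_n + h/2, u_n + (h/2)·k1); k3 = f(x_n + h/2, u_n + (h/2)·k2); k4 = f(x_n + h, u_n + h·k3); u_{n+1} = u_n + (h/6)·(k1 + 2k2 + 2k3 + k4).
x=1.000000, u=1.590000:
  k1 = f(1.000000, 1.590000) = 1.765700
  k2 = f(1.180000, 1.907826) = 2.154052
  k3 = f(1.180000, 1.977729) = 2.309936
  k4 = f(1.360000, 2.421577) = 2.979317
  u ← 1.590000 + (0.36/6)·(k1 + 2k2 + 2k3 + k4) = 2.410380
u(1.36) ≈ 2.4104

2.4104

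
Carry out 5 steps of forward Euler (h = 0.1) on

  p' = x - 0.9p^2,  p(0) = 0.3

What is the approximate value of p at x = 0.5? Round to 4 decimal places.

Euler: p_{n+1} = p_n + h·f(x_n, p_n).
x=0.000000, p=0.300000: f=-0.081000 → p ← 0.300000 + 0.1·(-0.081000) = 0.291900
x=0.100000, p=0.291900: f=0.023315 → p ← 0.291900 + 0.1·0.023315 = 0.294231
x=0.200000, p=0.294231: f=0.122085 → p ← 0.294231 + 0.1·0.122085 = 0.306440
x=0.300000, p=0.306440: f=0.215485 → p ← 0.306440 + 0.1·0.215485 = 0.327989
x=0.400000, p=0.327989: f=0.303181 → p ← 0.327989 + 0.1·0.303181 = 0.358307
p(0.5) ≈ 0.3583

0.3583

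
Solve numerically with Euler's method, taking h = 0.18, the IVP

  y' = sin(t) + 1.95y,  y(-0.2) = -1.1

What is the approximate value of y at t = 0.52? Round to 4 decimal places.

-3.6605

Euler: y_{n+1} = y_n + h·f(t_n, y_n).
t=-0.200000, y=-1.100000: f=-2.343669 → y ← -1.100000 + 0.18·(-2.343669) = -1.521860
t=-0.020000, y=-1.521860: f=-2.987627 → y ← -1.521860 + 0.18·(-2.987627) = -2.059633
t=0.160000, y=-2.059633: f=-3.856967 → y ← -2.059633 + 0.18·(-3.856967) = -2.753887
t=0.340000, y=-2.753887: f=-5.036593 → y ← -2.753887 + 0.18·(-5.036593) = -3.660474
y(0.52) ≈ -3.6605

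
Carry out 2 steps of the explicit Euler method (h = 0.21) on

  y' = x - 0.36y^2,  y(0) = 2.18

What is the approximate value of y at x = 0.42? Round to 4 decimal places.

Euler: y_{n+1} = y_n + h·f(x_n, y_n).
x=0.000000, y=2.180000: f=-1.710864 → y ← 2.180000 + 0.21·(-1.710864) = 1.820719
x=0.210000, y=1.820719: f=-0.983406 → y ← 1.820719 + 0.21·(-0.983406) = 1.614203
y(0.42) ≈ 1.6142

1.6142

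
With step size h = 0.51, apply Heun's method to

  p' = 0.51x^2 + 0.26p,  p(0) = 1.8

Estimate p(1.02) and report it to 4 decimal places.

2.5572

Heun: k1 = f(x_n, p_n); k2 = f(x_n + h, p_n + h·k1); p_{n+1} = p_n + (h/2)·(k1 + k2).
x=0.000000, p=1.800000:
  k1 = f(0.000000, 1.800000) = 0.468000
  k2 = f(0.510000, 2.038680) = 0.662708
  p ← 1.800000 + (0.51/2)·(0.468000 + 0.662708) = 2.088330
x=0.510000, p=2.088330:
  k1 = f(0.510000, 2.088330) = 0.675617
  k2 = f(1.020000, 2.432895) = 1.163157
  p ← 2.088330 + (0.51/2)·(0.675617 + 1.163157) = 2.557218
p(1.02) ≈ 2.5572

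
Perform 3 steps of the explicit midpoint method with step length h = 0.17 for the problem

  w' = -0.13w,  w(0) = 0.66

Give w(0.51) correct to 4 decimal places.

0.6177

Midpoint: k1 = f(x_n, w_n); k2 = f(x_n + h/2, w_n + (h/2)·k1); w_{n+1} = w_n + h·k2.
x=0.000000, w=0.660000:
  k1 = f(0.000000, 0.660000) = -0.085800
  k2 = f(0.085000, 0.652707) = -0.084852
  w ← 0.660000 + 0.17·(-0.084852) = 0.645575
x=0.170000, w=0.645575:
  k1 = f(0.170000, 0.645575) = -0.083925
  k2 = f(0.255000, 0.638442) = -0.082997
  w ← 0.645575 + 0.17·(-0.082997) = 0.631466
x=0.340000, w=0.631466:
  k1 = f(0.340000, 0.631466) = -0.082091
  k2 = f(0.425000, 0.624488) = -0.081183
  w ← 0.631466 + 0.17·(-0.081183) = 0.617664
w(0.51) ≈ 0.6177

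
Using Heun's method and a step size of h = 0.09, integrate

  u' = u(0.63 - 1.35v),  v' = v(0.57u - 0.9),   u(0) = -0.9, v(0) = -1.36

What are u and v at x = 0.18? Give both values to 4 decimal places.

Heun on (u,v): k1 = f(x_n, state_n); k2 = f(x_n + h, state_n + h·k1); state_{n+1} = state_n + (h/2)·(k1 + k2).
0.000000: (-0.900000, -1.360000)
  k1 = (-2.219400, 1.921680)
  predictor → (-1.099746, -1.187049)
  k2 = (-2.455200, 1.812452)
  → (-1.110357, -1.191964)
0.090000: (-1.110357, -1.191964)
  k1 = (-2.486258, 1.827166)
  predictor → (-1.334120, -1.027519)
  k2 = (-2.691122, 1.706143)
  → (-1.343339, -1.032965)
(u(0.18), v(0.18)) ≈ (-1.3433, -1.0330)

-1.3433, -1.0330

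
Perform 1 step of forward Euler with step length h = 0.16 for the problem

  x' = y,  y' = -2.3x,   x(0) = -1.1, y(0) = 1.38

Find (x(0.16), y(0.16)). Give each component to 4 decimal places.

Euler on (x,y): x_{n+1} = x_n + h·x', y_{n+1} = y_n + h·y'.
0.000000: (-1.100000, 1.380000); f=(1.380000, 2.530000) → (-0.879200, 1.784800)
(x(0.16), y(0.16)) ≈ (-0.8792, 1.7848)

-0.8792, 1.7848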